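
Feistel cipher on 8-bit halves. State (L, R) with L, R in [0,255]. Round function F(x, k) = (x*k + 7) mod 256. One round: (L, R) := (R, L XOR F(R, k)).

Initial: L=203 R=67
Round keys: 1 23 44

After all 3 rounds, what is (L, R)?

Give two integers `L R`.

Round 1 (k=1): L=67 R=129
Round 2 (k=23): L=129 R=221
Round 3 (k=44): L=221 R=130

Answer: 221 130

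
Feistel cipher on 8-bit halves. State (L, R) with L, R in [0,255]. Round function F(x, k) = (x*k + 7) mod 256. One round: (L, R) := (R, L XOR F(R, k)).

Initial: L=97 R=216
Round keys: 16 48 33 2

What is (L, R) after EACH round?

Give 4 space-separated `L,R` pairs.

Answer: 216,230 230,255 255,0 0,248

Derivation:
Round 1 (k=16): L=216 R=230
Round 2 (k=48): L=230 R=255
Round 3 (k=33): L=255 R=0
Round 4 (k=2): L=0 R=248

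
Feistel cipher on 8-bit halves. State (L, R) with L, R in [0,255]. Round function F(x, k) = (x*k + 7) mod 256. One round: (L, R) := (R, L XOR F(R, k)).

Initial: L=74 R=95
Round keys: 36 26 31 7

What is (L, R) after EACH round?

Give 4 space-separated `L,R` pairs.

Round 1 (k=36): L=95 R=41
Round 2 (k=26): L=41 R=110
Round 3 (k=31): L=110 R=112
Round 4 (k=7): L=112 R=121

Answer: 95,41 41,110 110,112 112,121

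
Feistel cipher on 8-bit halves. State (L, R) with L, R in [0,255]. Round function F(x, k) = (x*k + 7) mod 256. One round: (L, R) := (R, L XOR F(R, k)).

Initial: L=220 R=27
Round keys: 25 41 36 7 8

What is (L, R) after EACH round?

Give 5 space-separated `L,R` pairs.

Answer: 27,118 118,246 246,233 233,144 144,110

Derivation:
Round 1 (k=25): L=27 R=118
Round 2 (k=41): L=118 R=246
Round 3 (k=36): L=246 R=233
Round 4 (k=7): L=233 R=144
Round 5 (k=8): L=144 R=110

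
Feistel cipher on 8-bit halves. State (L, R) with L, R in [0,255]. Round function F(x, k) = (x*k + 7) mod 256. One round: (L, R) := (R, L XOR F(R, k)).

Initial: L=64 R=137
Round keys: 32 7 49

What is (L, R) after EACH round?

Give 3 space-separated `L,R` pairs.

Round 1 (k=32): L=137 R=103
Round 2 (k=7): L=103 R=81
Round 3 (k=49): L=81 R=239

Answer: 137,103 103,81 81,239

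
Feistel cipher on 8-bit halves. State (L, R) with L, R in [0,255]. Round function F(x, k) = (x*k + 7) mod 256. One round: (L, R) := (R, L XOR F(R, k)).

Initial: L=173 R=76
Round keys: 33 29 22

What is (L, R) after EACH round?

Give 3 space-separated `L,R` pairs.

Round 1 (k=33): L=76 R=126
Round 2 (k=29): L=126 R=1
Round 3 (k=22): L=1 R=99

Answer: 76,126 126,1 1,99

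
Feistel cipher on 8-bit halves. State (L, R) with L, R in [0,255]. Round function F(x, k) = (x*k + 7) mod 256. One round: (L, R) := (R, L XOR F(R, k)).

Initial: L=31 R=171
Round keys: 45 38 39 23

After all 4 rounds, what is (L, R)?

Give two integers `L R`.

Answer: 136 201

Derivation:
Round 1 (k=45): L=171 R=9
Round 2 (k=38): L=9 R=246
Round 3 (k=39): L=246 R=136
Round 4 (k=23): L=136 R=201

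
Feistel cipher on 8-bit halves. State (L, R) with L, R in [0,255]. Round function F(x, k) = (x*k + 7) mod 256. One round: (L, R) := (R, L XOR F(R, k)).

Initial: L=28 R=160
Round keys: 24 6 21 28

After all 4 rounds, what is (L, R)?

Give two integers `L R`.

Round 1 (k=24): L=160 R=27
Round 2 (k=6): L=27 R=9
Round 3 (k=21): L=9 R=223
Round 4 (k=28): L=223 R=98

Answer: 223 98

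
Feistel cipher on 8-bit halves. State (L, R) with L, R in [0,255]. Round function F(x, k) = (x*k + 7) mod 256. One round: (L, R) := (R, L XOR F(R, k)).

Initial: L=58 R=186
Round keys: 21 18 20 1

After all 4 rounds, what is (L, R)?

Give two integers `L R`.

Answer: 96 192

Derivation:
Round 1 (k=21): L=186 R=115
Round 2 (k=18): L=115 R=167
Round 3 (k=20): L=167 R=96
Round 4 (k=1): L=96 R=192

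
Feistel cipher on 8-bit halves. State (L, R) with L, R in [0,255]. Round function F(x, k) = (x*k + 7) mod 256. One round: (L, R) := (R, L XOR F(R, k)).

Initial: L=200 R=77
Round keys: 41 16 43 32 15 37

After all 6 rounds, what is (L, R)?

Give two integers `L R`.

Answer: 139 51

Derivation:
Round 1 (k=41): L=77 R=148
Round 2 (k=16): L=148 R=10
Round 3 (k=43): L=10 R=33
Round 4 (k=32): L=33 R=45
Round 5 (k=15): L=45 R=139
Round 6 (k=37): L=139 R=51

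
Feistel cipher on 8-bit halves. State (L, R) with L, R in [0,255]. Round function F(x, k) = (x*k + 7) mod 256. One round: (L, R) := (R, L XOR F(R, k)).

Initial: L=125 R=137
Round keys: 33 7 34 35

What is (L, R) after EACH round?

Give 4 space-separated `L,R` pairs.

Round 1 (k=33): L=137 R=205
Round 2 (k=7): L=205 R=43
Round 3 (k=34): L=43 R=112
Round 4 (k=35): L=112 R=124

Answer: 137,205 205,43 43,112 112,124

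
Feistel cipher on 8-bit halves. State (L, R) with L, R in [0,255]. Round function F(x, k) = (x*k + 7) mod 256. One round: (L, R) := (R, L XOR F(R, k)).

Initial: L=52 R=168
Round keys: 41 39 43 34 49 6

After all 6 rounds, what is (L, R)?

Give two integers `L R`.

Round 1 (k=41): L=168 R=219
Round 2 (k=39): L=219 R=204
Round 3 (k=43): L=204 R=144
Round 4 (k=34): L=144 R=235
Round 5 (k=49): L=235 R=146
Round 6 (k=6): L=146 R=152

Answer: 146 152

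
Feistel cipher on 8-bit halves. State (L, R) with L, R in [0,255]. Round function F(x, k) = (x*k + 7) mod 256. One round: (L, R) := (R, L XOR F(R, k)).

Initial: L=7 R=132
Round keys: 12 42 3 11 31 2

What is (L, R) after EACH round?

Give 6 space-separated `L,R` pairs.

Answer: 132,48 48,99 99,0 0,100 100,35 35,41

Derivation:
Round 1 (k=12): L=132 R=48
Round 2 (k=42): L=48 R=99
Round 3 (k=3): L=99 R=0
Round 4 (k=11): L=0 R=100
Round 5 (k=31): L=100 R=35
Round 6 (k=2): L=35 R=41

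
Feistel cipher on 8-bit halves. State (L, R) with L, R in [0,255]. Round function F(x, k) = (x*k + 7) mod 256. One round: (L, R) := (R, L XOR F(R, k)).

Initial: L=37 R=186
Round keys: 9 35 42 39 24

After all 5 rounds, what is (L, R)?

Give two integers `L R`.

Answer: 163 218

Derivation:
Round 1 (k=9): L=186 R=180
Round 2 (k=35): L=180 R=25
Round 3 (k=42): L=25 R=149
Round 4 (k=39): L=149 R=163
Round 5 (k=24): L=163 R=218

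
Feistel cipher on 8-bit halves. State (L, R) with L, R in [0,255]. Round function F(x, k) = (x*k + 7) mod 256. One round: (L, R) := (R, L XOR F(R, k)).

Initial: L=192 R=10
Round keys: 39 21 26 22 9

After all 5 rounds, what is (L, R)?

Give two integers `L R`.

Answer: 185 158

Derivation:
Round 1 (k=39): L=10 R=77
Round 2 (k=21): L=77 R=82
Round 3 (k=26): L=82 R=22
Round 4 (k=22): L=22 R=185
Round 5 (k=9): L=185 R=158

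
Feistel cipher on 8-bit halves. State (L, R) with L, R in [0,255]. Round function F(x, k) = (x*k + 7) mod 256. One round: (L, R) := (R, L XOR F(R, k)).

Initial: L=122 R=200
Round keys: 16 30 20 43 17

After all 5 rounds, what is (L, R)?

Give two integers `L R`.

Round 1 (k=16): L=200 R=253
Round 2 (k=30): L=253 R=101
Round 3 (k=20): L=101 R=22
Round 4 (k=43): L=22 R=220
Round 5 (k=17): L=220 R=181

Answer: 220 181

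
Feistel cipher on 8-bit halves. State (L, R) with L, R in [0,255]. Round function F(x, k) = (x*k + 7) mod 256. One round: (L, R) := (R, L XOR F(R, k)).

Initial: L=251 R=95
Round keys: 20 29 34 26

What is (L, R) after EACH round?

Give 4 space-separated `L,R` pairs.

Round 1 (k=20): L=95 R=136
Round 2 (k=29): L=136 R=48
Round 3 (k=34): L=48 R=239
Round 4 (k=26): L=239 R=125

Answer: 95,136 136,48 48,239 239,125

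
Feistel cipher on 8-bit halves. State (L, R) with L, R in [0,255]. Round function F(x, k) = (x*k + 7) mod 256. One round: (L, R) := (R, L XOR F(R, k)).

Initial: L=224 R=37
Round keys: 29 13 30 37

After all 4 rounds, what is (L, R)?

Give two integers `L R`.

Round 1 (k=29): L=37 R=216
Round 2 (k=13): L=216 R=218
Round 3 (k=30): L=218 R=75
Round 4 (k=37): L=75 R=4

Answer: 75 4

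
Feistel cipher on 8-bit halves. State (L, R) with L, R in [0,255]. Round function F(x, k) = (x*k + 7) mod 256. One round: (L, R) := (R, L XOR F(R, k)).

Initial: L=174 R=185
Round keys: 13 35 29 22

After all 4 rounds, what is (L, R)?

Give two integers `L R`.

Answer: 41 185

Derivation:
Round 1 (k=13): L=185 R=194
Round 2 (k=35): L=194 R=52
Round 3 (k=29): L=52 R=41
Round 4 (k=22): L=41 R=185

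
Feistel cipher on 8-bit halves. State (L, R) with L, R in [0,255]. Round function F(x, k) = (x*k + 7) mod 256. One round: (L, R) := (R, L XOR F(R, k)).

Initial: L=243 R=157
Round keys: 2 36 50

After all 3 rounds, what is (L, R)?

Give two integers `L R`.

Answer: 146 57

Derivation:
Round 1 (k=2): L=157 R=178
Round 2 (k=36): L=178 R=146
Round 3 (k=50): L=146 R=57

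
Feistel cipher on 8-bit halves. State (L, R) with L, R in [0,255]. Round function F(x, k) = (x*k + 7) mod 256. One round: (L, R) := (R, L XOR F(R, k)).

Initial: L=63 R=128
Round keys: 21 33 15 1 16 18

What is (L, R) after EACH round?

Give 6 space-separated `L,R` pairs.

Answer: 128,184 184,63 63,0 0,56 56,135 135,189

Derivation:
Round 1 (k=21): L=128 R=184
Round 2 (k=33): L=184 R=63
Round 3 (k=15): L=63 R=0
Round 4 (k=1): L=0 R=56
Round 5 (k=16): L=56 R=135
Round 6 (k=18): L=135 R=189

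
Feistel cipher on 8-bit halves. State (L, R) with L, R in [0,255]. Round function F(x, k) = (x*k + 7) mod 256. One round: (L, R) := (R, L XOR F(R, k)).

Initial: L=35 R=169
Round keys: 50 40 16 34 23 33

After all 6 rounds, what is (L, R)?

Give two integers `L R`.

Round 1 (k=50): L=169 R=42
Round 2 (k=40): L=42 R=62
Round 3 (k=16): L=62 R=205
Round 4 (k=34): L=205 R=127
Round 5 (k=23): L=127 R=189
Round 6 (k=33): L=189 R=27

Answer: 189 27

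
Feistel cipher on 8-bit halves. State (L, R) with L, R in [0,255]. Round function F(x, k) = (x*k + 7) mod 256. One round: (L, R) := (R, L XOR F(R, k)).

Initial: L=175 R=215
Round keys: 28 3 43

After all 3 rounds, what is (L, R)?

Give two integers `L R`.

Round 1 (k=28): L=215 R=36
Round 2 (k=3): L=36 R=164
Round 3 (k=43): L=164 R=183

Answer: 164 183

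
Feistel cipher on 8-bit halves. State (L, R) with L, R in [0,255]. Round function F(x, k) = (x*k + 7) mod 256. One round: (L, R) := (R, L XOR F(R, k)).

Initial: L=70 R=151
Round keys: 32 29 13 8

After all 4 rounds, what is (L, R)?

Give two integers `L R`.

Answer: 31 44

Derivation:
Round 1 (k=32): L=151 R=161
Round 2 (k=29): L=161 R=211
Round 3 (k=13): L=211 R=31
Round 4 (k=8): L=31 R=44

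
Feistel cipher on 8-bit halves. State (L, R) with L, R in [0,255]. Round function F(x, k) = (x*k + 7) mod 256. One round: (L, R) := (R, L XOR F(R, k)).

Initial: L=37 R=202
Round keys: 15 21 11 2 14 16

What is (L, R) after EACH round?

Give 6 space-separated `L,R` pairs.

Round 1 (k=15): L=202 R=248
Round 2 (k=21): L=248 R=149
Round 3 (k=11): L=149 R=150
Round 4 (k=2): L=150 R=166
Round 5 (k=14): L=166 R=141
Round 6 (k=16): L=141 R=113

Answer: 202,248 248,149 149,150 150,166 166,141 141,113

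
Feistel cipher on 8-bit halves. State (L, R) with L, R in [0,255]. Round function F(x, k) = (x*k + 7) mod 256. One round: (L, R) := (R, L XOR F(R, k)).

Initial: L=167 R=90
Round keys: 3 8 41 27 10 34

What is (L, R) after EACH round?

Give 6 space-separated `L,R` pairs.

Round 1 (k=3): L=90 R=178
Round 2 (k=8): L=178 R=205
Round 3 (k=41): L=205 R=110
Round 4 (k=27): L=110 R=108
Round 5 (k=10): L=108 R=81
Round 6 (k=34): L=81 R=165

Answer: 90,178 178,205 205,110 110,108 108,81 81,165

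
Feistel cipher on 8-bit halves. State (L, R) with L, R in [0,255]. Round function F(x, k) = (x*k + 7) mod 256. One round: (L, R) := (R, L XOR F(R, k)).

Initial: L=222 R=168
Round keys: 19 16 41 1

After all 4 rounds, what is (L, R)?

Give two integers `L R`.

Round 1 (k=19): L=168 R=161
Round 2 (k=16): L=161 R=191
Round 3 (k=41): L=191 R=63
Round 4 (k=1): L=63 R=249

Answer: 63 249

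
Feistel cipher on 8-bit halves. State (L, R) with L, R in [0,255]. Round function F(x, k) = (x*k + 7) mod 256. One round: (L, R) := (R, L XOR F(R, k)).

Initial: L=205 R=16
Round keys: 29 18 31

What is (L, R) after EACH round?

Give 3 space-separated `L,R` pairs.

Round 1 (k=29): L=16 R=26
Round 2 (k=18): L=26 R=203
Round 3 (k=31): L=203 R=134

Answer: 16,26 26,203 203,134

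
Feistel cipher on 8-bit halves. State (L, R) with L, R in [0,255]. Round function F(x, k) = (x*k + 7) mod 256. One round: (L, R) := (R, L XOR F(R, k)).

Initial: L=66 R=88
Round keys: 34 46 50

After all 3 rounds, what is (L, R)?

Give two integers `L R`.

Answer: 85 84

Derivation:
Round 1 (k=34): L=88 R=245
Round 2 (k=46): L=245 R=85
Round 3 (k=50): L=85 R=84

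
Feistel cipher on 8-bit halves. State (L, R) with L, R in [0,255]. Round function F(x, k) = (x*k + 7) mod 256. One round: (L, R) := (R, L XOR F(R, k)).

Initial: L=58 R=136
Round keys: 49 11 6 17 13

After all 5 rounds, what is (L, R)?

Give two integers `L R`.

Round 1 (k=49): L=136 R=53
Round 2 (k=11): L=53 R=198
Round 3 (k=6): L=198 R=158
Round 4 (k=17): L=158 R=67
Round 5 (k=13): L=67 R=240

Answer: 67 240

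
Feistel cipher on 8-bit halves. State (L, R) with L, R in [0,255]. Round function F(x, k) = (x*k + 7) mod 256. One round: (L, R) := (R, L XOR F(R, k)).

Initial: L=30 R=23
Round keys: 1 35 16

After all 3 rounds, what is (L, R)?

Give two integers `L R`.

Round 1 (k=1): L=23 R=0
Round 2 (k=35): L=0 R=16
Round 3 (k=16): L=16 R=7

Answer: 16 7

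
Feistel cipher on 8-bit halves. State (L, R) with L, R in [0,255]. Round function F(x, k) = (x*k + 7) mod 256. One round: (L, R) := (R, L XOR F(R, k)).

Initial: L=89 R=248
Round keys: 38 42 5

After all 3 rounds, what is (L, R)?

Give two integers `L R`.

Answer: 171 208

Derivation:
Round 1 (k=38): L=248 R=142
Round 2 (k=42): L=142 R=171
Round 3 (k=5): L=171 R=208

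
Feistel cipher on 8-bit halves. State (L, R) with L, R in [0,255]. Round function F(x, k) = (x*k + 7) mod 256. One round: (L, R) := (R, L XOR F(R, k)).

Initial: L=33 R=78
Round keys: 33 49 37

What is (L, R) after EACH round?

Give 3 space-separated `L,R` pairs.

Answer: 78,52 52,181 181,4

Derivation:
Round 1 (k=33): L=78 R=52
Round 2 (k=49): L=52 R=181
Round 3 (k=37): L=181 R=4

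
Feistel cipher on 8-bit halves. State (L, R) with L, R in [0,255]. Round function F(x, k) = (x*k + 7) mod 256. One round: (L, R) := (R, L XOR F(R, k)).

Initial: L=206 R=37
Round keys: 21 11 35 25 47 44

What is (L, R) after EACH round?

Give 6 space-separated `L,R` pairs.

Answer: 37,222 222,180 180,125 125,136 136,130 130,215

Derivation:
Round 1 (k=21): L=37 R=222
Round 2 (k=11): L=222 R=180
Round 3 (k=35): L=180 R=125
Round 4 (k=25): L=125 R=136
Round 5 (k=47): L=136 R=130
Round 6 (k=44): L=130 R=215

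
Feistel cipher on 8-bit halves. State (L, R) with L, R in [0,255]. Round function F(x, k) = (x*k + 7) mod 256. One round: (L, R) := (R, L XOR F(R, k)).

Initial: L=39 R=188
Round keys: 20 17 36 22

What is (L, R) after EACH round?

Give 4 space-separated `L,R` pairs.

Answer: 188,144 144,43 43,131 131,98

Derivation:
Round 1 (k=20): L=188 R=144
Round 2 (k=17): L=144 R=43
Round 3 (k=36): L=43 R=131
Round 4 (k=22): L=131 R=98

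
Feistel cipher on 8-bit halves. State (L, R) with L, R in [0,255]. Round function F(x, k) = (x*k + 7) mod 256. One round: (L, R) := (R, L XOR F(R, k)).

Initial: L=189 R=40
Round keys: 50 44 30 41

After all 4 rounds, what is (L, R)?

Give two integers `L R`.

Answer: 211 197

Derivation:
Round 1 (k=50): L=40 R=106
Round 2 (k=44): L=106 R=23
Round 3 (k=30): L=23 R=211
Round 4 (k=41): L=211 R=197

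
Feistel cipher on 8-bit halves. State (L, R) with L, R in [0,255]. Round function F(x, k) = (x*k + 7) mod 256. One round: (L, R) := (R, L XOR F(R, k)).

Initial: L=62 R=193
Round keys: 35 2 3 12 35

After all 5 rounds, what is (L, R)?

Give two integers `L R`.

Round 1 (k=35): L=193 R=84
Round 2 (k=2): L=84 R=110
Round 3 (k=3): L=110 R=5
Round 4 (k=12): L=5 R=45
Round 5 (k=35): L=45 R=43

Answer: 45 43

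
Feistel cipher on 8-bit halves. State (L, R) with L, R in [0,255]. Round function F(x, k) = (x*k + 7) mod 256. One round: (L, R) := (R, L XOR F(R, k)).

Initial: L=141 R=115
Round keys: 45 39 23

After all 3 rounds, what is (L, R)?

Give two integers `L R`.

Answer: 63 3

Derivation:
Round 1 (k=45): L=115 R=179
Round 2 (k=39): L=179 R=63
Round 3 (k=23): L=63 R=3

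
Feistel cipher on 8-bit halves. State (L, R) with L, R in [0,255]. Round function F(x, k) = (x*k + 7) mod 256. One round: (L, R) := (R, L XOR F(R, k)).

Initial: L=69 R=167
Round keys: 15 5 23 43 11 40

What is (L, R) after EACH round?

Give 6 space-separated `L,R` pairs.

Round 1 (k=15): L=167 R=149
Round 2 (k=5): L=149 R=87
Round 3 (k=23): L=87 R=77
Round 4 (k=43): L=77 R=161
Round 5 (k=11): L=161 R=191
Round 6 (k=40): L=191 R=126

Answer: 167,149 149,87 87,77 77,161 161,191 191,126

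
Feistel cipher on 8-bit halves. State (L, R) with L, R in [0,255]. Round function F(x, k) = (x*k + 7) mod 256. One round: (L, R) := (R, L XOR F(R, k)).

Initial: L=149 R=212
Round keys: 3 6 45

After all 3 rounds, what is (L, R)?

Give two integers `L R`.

Answer: 95 172

Derivation:
Round 1 (k=3): L=212 R=22
Round 2 (k=6): L=22 R=95
Round 3 (k=45): L=95 R=172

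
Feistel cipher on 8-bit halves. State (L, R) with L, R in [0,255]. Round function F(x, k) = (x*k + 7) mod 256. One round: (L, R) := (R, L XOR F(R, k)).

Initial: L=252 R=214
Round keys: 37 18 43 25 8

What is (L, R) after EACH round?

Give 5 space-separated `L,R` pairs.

Round 1 (k=37): L=214 R=9
Round 2 (k=18): L=9 R=127
Round 3 (k=43): L=127 R=85
Round 4 (k=25): L=85 R=43
Round 5 (k=8): L=43 R=10

Answer: 214,9 9,127 127,85 85,43 43,10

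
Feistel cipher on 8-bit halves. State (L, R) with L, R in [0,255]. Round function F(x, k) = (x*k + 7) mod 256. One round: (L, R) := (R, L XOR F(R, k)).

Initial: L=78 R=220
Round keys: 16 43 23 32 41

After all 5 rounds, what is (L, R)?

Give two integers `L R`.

Answer: 209 72

Derivation:
Round 1 (k=16): L=220 R=137
Round 2 (k=43): L=137 R=214
Round 3 (k=23): L=214 R=200
Round 4 (k=32): L=200 R=209
Round 5 (k=41): L=209 R=72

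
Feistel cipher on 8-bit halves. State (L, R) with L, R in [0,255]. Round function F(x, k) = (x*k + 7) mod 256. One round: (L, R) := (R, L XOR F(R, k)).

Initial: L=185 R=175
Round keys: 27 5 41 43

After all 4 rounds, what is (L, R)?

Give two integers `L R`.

Round 1 (k=27): L=175 R=197
Round 2 (k=5): L=197 R=79
Round 3 (k=41): L=79 R=107
Round 4 (k=43): L=107 R=79

Answer: 107 79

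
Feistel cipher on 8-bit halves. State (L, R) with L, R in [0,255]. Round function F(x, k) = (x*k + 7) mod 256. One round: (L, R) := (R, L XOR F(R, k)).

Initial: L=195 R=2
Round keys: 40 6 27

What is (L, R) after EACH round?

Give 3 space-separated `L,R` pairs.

Round 1 (k=40): L=2 R=148
Round 2 (k=6): L=148 R=125
Round 3 (k=27): L=125 R=162

Answer: 2,148 148,125 125,162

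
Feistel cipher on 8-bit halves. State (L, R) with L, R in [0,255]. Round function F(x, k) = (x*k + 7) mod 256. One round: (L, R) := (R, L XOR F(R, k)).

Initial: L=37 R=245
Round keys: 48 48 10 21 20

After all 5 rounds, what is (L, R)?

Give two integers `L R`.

Round 1 (k=48): L=245 R=210
Round 2 (k=48): L=210 R=146
Round 3 (k=10): L=146 R=105
Round 4 (k=21): L=105 R=54
Round 5 (k=20): L=54 R=86

Answer: 54 86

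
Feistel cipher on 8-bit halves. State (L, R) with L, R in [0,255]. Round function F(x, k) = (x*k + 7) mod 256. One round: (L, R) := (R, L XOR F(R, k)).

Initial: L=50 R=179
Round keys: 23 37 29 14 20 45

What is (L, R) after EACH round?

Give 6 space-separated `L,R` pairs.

Answer: 179,46 46,30 30,67 67,175 175,240 240,152

Derivation:
Round 1 (k=23): L=179 R=46
Round 2 (k=37): L=46 R=30
Round 3 (k=29): L=30 R=67
Round 4 (k=14): L=67 R=175
Round 5 (k=20): L=175 R=240
Round 6 (k=45): L=240 R=152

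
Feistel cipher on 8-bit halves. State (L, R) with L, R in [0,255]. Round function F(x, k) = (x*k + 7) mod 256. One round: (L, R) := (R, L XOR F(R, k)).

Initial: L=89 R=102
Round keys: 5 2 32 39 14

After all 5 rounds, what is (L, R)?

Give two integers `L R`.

Answer: 29 230

Derivation:
Round 1 (k=5): L=102 R=92
Round 2 (k=2): L=92 R=217
Round 3 (k=32): L=217 R=123
Round 4 (k=39): L=123 R=29
Round 5 (k=14): L=29 R=230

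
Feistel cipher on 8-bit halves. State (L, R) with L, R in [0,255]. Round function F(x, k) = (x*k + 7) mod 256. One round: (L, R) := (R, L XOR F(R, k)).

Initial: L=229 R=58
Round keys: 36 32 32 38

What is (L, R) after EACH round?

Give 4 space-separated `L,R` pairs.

Round 1 (k=36): L=58 R=202
Round 2 (k=32): L=202 R=125
Round 3 (k=32): L=125 R=109
Round 4 (k=38): L=109 R=72

Answer: 58,202 202,125 125,109 109,72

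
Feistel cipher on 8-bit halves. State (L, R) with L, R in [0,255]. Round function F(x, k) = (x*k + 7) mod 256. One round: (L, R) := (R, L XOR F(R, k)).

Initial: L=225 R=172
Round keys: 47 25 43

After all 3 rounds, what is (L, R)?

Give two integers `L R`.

Round 1 (k=47): L=172 R=122
Round 2 (k=25): L=122 R=93
Round 3 (k=43): L=93 R=220

Answer: 93 220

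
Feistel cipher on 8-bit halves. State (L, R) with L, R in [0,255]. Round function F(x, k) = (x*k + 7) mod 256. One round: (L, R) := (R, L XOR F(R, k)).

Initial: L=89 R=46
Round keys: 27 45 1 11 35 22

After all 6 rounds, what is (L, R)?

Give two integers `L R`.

Answer: 169 187

Derivation:
Round 1 (k=27): L=46 R=184
Round 2 (k=45): L=184 R=113
Round 3 (k=1): L=113 R=192
Round 4 (k=11): L=192 R=54
Round 5 (k=35): L=54 R=169
Round 6 (k=22): L=169 R=187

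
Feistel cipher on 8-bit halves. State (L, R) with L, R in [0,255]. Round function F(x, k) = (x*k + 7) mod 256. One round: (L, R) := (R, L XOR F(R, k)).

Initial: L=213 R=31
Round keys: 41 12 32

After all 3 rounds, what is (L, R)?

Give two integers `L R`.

Round 1 (k=41): L=31 R=43
Round 2 (k=12): L=43 R=20
Round 3 (k=32): L=20 R=172

Answer: 20 172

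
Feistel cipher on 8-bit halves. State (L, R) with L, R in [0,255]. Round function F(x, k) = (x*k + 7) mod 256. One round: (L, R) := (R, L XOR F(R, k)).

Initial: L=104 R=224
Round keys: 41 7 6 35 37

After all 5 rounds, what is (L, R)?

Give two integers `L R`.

Round 1 (k=41): L=224 R=143
Round 2 (k=7): L=143 R=16
Round 3 (k=6): L=16 R=232
Round 4 (k=35): L=232 R=175
Round 5 (k=37): L=175 R=186

Answer: 175 186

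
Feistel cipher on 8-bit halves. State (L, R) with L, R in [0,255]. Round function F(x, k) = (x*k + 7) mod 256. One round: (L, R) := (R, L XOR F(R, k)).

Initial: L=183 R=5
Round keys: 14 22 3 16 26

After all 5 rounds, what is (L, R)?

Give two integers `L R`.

Answer: 177 98

Derivation:
Round 1 (k=14): L=5 R=250
Round 2 (k=22): L=250 R=134
Round 3 (k=3): L=134 R=99
Round 4 (k=16): L=99 R=177
Round 5 (k=26): L=177 R=98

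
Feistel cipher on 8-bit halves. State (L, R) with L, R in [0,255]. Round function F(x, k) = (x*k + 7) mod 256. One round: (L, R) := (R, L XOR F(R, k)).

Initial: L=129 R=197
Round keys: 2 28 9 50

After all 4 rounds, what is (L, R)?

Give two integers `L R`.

Round 1 (k=2): L=197 R=16
Round 2 (k=28): L=16 R=2
Round 3 (k=9): L=2 R=9
Round 4 (k=50): L=9 R=203

Answer: 9 203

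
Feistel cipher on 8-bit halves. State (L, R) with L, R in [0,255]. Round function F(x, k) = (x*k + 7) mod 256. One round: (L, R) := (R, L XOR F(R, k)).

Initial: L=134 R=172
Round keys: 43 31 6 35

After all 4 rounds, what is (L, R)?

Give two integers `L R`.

Answer: 230 239

Derivation:
Round 1 (k=43): L=172 R=109
Round 2 (k=31): L=109 R=150
Round 3 (k=6): L=150 R=230
Round 4 (k=35): L=230 R=239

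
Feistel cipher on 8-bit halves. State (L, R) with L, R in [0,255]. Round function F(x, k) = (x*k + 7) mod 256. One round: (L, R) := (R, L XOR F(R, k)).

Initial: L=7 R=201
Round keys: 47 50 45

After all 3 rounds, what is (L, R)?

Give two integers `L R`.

Answer: 64 174

Derivation:
Round 1 (k=47): L=201 R=233
Round 2 (k=50): L=233 R=64
Round 3 (k=45): L=64 R=174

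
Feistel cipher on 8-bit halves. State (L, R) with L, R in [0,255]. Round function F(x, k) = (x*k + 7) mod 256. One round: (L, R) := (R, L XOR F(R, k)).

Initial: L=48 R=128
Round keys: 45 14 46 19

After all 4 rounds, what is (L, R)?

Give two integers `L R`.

Answer: 18 212

Derivation:
Round 1 (k=45): L=128 R=183
Round 2 (k=14): L=183 R=137
Round 3 (k=46): L=137 R=18
Round 4 (k=19): L=18 R=212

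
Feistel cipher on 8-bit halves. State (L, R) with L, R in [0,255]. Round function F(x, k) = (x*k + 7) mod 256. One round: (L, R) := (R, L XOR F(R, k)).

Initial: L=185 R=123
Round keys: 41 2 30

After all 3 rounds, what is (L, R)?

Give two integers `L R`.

Round 1 (k=41): L=123 R=3
Round 2 (k=2): L=3 R=118
Round 3 (k=30): L=118 R=216

Answer: 118 216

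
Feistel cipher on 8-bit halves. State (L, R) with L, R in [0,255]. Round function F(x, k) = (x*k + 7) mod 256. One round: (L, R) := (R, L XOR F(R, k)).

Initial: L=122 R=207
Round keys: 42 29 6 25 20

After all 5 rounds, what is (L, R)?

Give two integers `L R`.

Answer: 116 37

Derivation:
Round 1 (k=42): L=207 R=135
Round 2 (k=29): L=135 R=157
Round 3 (k=6): L=157 R=50
Round 4 (k=25): L=50 R=116
Round 5 (k=20): L=116 R=37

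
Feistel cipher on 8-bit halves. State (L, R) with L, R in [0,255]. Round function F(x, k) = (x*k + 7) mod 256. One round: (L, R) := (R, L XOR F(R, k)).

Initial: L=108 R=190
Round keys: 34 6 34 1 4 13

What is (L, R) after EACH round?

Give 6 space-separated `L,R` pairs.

Round 1 (k=34): L=190 R=47
Round 2 (k=6): L=47 R=159
Round 3 (k=34): L=159 R=10
Round 4 (k=1): L=10 R=142
Round 5 (k=4): L=142 R=53
Round 6 (k=13): L=53 R=54

Answer: 190,47 47,159 159,10 10,142 142,53 53,54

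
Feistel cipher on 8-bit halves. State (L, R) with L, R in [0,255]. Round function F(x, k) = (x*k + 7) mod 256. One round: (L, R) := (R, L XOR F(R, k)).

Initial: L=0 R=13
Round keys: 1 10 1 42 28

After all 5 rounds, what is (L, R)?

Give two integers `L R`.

Answer: 139 230

Derivation:
Round 1 (k=1): L=13 R=20
Round 2 (k=10): L=20 R=194
Round 3 (k=1): L=194 R=221
Round 4 (k=42): L=221 R=139
Round 5 (k=28): L=139 R=230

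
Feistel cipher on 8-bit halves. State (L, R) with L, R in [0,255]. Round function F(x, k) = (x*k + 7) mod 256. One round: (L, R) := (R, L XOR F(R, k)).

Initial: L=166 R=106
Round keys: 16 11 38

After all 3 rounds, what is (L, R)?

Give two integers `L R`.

Round 1 (k=16): L=106 R=1
Round 2 (k=11): L=1 R=120
Round 3 (k=38): L=120 R=214

Answer: 120 214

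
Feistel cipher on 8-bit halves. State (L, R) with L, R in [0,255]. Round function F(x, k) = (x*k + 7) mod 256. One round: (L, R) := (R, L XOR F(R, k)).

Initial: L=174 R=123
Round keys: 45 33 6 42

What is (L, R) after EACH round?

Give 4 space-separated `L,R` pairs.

Round 1 (k=45): L=123 R=8
Round 2 (k=33): L=8 R=116
Round 3 (k=6): L=116 R=183
Round 4 (k=42): L=183 R=121

Answer: 123,8 8,116 116,183 183,121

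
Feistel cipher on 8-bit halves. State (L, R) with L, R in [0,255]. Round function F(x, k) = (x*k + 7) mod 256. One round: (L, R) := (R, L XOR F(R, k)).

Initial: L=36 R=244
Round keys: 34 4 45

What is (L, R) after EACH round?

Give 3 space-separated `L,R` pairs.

Round 1 (k=34): L=244 R=75
Round 2 (k=4): L=75 R=199
Round 3 (k=45): L=199 R=73

Answer: 244,75 75,199 199,73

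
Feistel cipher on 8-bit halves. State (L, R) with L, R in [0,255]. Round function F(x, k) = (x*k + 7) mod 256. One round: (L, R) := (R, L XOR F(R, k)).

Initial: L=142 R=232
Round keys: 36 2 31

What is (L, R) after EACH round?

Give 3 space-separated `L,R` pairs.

Answer: 232,41 41,177 177,95

Derivation:
Round 1 (k=36): L=232 R=41
Round 2 (k=2): L=41 R=177
Round 3 (k=31): L=177 R=95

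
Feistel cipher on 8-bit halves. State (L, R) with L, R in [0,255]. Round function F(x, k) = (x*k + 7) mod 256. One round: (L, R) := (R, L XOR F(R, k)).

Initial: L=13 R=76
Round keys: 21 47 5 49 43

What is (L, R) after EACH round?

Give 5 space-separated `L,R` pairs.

Answer: 76,78 78,21 21,62 62,240 240,105

Derivation:
Round 1 (k=21): L=76 R=78
Round 2 (k=47): L=78 R=21
Round 3 (k=5): L=21 R=62
Round 4 (k=49): L=62 R=240
Round 5 (k=43): L=240 R=105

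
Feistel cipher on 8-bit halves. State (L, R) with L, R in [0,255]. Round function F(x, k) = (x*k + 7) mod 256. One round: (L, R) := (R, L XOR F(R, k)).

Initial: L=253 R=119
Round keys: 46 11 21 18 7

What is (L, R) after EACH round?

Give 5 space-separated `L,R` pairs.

Round 1 (k=46): L=119 R=148
Round 2 (k=11): L=148 R=20
Round 3 (k=21): L=20 R=63
Round 4 (k=18): L=63 R=97
Round 5 (k=7): L=97 R=145

Answer: 119,148 148,20 20,63 63,97 97,145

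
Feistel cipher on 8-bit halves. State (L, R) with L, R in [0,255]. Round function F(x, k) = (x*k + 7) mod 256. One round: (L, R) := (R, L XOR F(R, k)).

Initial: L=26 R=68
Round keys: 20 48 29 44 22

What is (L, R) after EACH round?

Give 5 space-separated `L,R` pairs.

Round 1 (k=20): L=68 R=77
Round 2 (k=48): L=77 R=51
Round 3 (k=29): L=51 R=131
Round 4 (k=44): L=131 R=184
Round 5 (k=22): L=184 R=84

Answer: 68,77 77,51 51,131 131,184 184,84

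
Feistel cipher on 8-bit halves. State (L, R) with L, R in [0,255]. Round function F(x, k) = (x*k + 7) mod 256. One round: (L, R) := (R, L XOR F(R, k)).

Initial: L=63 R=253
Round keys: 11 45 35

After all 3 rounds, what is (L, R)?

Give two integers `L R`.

Answer: 209 67

Derivation:
Round 1 (k=11): L=253 R=217
Round 2 (k=45): L=217 R=209
Round 3 (k=35): L=209 R=67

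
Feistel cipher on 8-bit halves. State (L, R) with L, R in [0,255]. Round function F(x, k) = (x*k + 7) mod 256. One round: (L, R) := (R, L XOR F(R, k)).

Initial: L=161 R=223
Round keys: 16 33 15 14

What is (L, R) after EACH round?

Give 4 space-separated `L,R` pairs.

Answer: 223,86 86,194 194,51 51,19

Derivation:
Round 1 (k=16): L=223 R=86
Round 2 (k=33): L=86 R=194
Round 3 (k=15): L=194 R=51
Round 4 (k=14): L=51 R=19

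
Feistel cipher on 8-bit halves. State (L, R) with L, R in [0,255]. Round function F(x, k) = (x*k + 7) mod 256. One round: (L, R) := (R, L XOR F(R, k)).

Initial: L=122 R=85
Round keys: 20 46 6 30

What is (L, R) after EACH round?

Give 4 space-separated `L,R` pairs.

Answer: 85,209 209,192 192,86 86,219

Derivation:
Round 1 (k=20): L=85 R=209
Round 2 (k=46): L=209 R=192
Round 3 (k=6): L=192 R=86
Round 4 (k=30): L=86 R=219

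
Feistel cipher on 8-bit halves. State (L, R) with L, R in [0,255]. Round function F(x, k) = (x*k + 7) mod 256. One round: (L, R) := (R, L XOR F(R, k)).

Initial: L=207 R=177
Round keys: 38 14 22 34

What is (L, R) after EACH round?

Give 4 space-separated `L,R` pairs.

Round 1 (k=38): L=177 R=130
Round 2 (k=14): L=130 R=146
Round 3 (k=22): L=146 R=17
Round 4 (k=34): L=17 R=219

Answer: 177,130 130,146 146,17 17,219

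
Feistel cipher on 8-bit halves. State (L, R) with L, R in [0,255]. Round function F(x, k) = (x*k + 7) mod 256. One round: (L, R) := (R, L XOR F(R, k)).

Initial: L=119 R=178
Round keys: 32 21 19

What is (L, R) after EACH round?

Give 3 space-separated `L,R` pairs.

Round 1 (k=32): L=178 R=48
Round 2 (k=21): L=48 R=69
Round 3 (k=19): L=69 R=22

Answer: 178,48 48,69 69,22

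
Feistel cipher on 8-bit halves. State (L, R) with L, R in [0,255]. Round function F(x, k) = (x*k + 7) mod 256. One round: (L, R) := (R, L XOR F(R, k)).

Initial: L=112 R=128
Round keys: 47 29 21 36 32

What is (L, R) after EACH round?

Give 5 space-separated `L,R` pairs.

Round 1 (k=47): L=128 R=247
Round 2 (k=29): L=247 R=130
Round 3 (k=21): L=130 R=70
Round 4 (k=36): L=70 R=93
Round 5 (k=32): L=93 R=225

Answer: 128,247 247,130 130,70 70,93 93,225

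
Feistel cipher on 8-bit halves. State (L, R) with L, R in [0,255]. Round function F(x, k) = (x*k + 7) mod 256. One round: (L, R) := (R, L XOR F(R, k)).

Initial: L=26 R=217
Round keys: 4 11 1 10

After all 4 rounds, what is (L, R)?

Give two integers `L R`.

Answer: 51 62

Derivation:
Round 1 (k=4): L=217 R=113
Round 2 (k=11): L=113 R=59
Round 3 (k=1): L=59 R=51
Round 4 (k=10): L=51 R=62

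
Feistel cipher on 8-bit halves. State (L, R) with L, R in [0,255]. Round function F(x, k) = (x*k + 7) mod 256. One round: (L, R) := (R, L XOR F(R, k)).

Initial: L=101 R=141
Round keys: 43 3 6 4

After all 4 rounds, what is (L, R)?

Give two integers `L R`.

Round 1 (k=43): L=141 R=211
Round 2 (k=3): L=211 R=13
Round 3 (k=6): L=13 R=134
Round 4 (k=4): L=134 R=18

Answer: 134 18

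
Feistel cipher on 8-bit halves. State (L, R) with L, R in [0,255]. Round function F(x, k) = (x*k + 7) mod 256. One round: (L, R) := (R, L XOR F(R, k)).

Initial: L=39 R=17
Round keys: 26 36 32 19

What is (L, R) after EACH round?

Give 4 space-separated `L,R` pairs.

Answer: 17,230 230,78 78,33 33,52

Derivation:
Round 1 (k=26): L=17 R=230
Round 2 (k=36): L=230 R=78
Round 3 (k=32): L=78 R=33
Round 4 (k=19): L=33 R=52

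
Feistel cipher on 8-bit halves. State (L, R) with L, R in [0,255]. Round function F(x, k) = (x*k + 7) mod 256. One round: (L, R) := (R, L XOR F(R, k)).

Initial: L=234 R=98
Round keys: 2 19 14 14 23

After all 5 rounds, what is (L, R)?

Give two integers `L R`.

Answer: 99 154

Derivation:
Round 1 (k=2): L=98 R=33
Round 2 (k=19): L=33 R=24
Round 3 (k=14): L=24 R=118
Round 4 (k=14): L=118 R=99
Round 5 (k=23): L=99 R=154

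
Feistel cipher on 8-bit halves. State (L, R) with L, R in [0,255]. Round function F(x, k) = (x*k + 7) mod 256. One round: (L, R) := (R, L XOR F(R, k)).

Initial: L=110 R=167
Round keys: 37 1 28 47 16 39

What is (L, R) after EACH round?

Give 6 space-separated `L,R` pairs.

Round 1 (k=37): L=167 R=68
Round 2 (k=1): L=68 R=236
Round 3 (k=28): L=236 R=147
Round 4 (k=47): L=147 R=232
Round 5 (k=16): L=232 R=20
Round 6 (k=39): L=20 R=251

Answer: 167,68 68,236 236,147 147,232 232,20 20,251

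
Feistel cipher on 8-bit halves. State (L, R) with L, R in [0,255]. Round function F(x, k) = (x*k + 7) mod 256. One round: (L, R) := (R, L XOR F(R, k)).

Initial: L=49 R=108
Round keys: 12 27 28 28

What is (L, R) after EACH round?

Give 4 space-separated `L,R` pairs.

Answer: 108,38 38,101 101,53 53,182

Derivation:
Round 1 (k=12): L=108 R=38
Round 2 (k=27): L=38 R=101
Round 3 (k=28): L=101 R=53
Round 4 (k=28): L=53 R=182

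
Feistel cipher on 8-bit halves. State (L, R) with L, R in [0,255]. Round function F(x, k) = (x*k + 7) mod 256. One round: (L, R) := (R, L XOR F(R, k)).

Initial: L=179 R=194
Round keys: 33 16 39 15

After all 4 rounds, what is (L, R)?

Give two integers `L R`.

Answer: 208 82

Derivation:
Round 1 (k=33): L=194 R=186
Round 2 (k=16): L=186 R=101
Round 3 (k=39): L=101 R=208
Round 4 (k=15): L=208 R=82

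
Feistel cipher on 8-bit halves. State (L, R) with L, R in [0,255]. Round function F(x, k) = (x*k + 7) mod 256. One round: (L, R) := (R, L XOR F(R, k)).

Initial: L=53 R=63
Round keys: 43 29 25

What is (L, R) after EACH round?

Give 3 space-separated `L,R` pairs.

Round 1 (k=43): L=63 R=169
Round 2 (k=29): L=169 R=19
Round 3 (k=25): L=19 R=75

Answer: 63,169 169,19 19,75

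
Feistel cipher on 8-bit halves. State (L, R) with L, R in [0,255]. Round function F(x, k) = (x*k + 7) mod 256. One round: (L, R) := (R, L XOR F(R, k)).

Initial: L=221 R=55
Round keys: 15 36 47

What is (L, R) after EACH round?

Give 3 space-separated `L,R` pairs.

Round 1 (k=15): L=55 R=157
Round 2 (k=36): L=157 R=44
Round 3 (k=47): L=44 R=134

Answer: 55,157 157,44 44,134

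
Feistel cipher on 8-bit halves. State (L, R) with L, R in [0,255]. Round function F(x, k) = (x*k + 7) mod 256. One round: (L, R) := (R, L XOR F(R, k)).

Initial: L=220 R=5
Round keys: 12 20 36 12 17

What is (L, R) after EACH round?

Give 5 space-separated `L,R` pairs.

Round 1 (k=12): L=5 R=159
Round 2 (k=20): L=159 R=118
Round 3 (k=36): L=118 R=0
Round 4 (k=12): L=0 R=113
Round 5 (k=17): L=113 R=136

Answer: 5,159 159,118 118,0 0,113 113,136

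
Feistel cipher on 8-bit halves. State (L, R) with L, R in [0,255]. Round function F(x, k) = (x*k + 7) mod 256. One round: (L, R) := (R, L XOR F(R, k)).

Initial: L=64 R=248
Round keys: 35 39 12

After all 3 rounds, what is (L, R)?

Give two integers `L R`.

Answer: 72 200

Derivation:
Round 1 (k=35): L=248 R=175
Round 2 (k=39): L=175 R=72
Round 3 (k=12): L=72 R=200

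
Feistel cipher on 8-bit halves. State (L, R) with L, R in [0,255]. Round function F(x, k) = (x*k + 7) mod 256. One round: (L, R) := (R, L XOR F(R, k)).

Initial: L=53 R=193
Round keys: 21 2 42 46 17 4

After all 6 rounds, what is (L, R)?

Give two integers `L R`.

Round 1 (k=21): L=193 R=233
Round 2 (k=2): L=233 R=24
Round 3 (k=42): L=24 R=30
Round 4 (k=46): L=30 R=115
Round 5 (k=17): L=115 R=180
Round 6 (k=4): L=180 R=164

Answer: 180 164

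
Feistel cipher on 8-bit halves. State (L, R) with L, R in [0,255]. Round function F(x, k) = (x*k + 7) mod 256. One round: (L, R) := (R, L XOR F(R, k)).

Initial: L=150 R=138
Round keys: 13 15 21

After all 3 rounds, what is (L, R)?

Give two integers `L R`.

Answer: 210 222

Derivation:
Round 1 (k=13): L=138 R=159
Round 2 (k=15): L=159 R=210
Round 3 (k=21): L=210 R=222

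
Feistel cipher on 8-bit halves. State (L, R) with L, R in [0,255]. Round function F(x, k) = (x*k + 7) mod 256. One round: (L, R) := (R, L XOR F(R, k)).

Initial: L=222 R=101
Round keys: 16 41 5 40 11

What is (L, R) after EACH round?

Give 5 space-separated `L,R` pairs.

Answer: 101,137 137,157 157,145 145,50 50,188

Derivation:
Round 1 (k=16): L=101 R=137
Round 2 (k=41): L=137 R=157
Round 3 (k=5): L=157 R=145
Round 4 (k=40): L=145 R=50
Round 5 (k=11): L=50 R=188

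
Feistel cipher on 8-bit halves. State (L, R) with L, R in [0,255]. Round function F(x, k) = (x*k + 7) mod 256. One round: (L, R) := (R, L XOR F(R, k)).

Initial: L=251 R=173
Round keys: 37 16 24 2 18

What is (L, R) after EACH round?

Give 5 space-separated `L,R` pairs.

Round 1 (k=37): L=173 R=243
Round 2 (k=16): L=243 R=154
Round 3 (k=24): L=154 R=132
Round 4 (k=2): L=132 R=149
Round 5 (k=18): L=149 R=5

Answer: 173,243 243,154 154,132 132,149 149,5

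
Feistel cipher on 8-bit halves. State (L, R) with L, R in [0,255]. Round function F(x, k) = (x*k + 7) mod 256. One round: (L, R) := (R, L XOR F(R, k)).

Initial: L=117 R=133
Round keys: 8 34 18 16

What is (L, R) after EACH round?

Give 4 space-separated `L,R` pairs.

Answer: 133,90 90,126 126,185 185,233

Derivation:
Round 1 (k=8): L=133 R=90
Round 2 (k=34): L=90 R=126
Round 3 (k=18): L=126 R=185
Round 4 (k=16): L=185 R=233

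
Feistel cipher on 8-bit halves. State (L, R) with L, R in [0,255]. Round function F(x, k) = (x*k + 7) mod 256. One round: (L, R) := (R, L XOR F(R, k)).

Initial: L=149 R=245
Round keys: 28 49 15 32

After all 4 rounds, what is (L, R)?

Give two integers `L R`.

Round 1 (k=28): L=245 R=70
Round 2 (k=49): L=70 R=152
Round 3 (k=15): L=152 R=169
Round 4 (k=32): L=169 R=191

Answer: 169 191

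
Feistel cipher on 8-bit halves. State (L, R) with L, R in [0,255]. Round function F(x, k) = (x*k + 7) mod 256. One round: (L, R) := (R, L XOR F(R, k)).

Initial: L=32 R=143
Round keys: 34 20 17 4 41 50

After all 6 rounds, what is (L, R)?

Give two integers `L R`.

Round 1 (k=34): L=143 R=37
Round 2 (k=20): L=37 R=100
Round 3 (k=17): L=100 R=142
Round 4 (k=4): L=142 R=91
Round 5 (k=41): L=91 R=20
Round 6 (k=50): L=20 R=180

Answer: 20 180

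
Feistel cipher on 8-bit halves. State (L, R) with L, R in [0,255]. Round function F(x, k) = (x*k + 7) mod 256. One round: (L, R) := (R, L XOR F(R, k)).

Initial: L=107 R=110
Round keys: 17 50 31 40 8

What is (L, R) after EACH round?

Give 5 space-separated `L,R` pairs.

Answer: 110,62 62,77 77,100 100,234 234,51

Derivation:
Round 1 (k=17): L=110 R=62
Round 2 (k=50): L=62 R=77
Round 3 (k=31): L=77 R=100
Round 4 (k=40): L=100 R=234
Round 5 (k=8): L=234 R=51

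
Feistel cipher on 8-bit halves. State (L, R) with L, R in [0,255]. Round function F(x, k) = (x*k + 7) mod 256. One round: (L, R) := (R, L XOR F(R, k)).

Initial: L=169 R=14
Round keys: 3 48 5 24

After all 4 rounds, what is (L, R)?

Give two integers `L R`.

Answer: 44 174

Derivation:
Round 1 (k=3): L=14 R=152
Round 2 (k=48): L=152 R=137
Round 3 (k=5): L=137 R=44
Round 4 (k=24): L=44 R=174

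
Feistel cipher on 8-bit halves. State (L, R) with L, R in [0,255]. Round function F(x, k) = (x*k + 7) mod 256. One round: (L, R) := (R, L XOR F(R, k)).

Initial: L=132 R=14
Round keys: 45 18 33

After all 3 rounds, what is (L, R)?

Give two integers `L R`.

Round 1 (k=45): L=14 R=249
Round 2 (k=18): L=249 R=135
Round 3 (k=33): L=135 R=151

Answer: 135 151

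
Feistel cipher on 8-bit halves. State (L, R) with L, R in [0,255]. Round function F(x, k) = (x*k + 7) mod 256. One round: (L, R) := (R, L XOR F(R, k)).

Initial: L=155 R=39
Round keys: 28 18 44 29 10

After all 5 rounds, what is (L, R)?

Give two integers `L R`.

Round 1 (k=28): L=39 R=208
Round 2 (k=18): L=208 R=128
Round 3 (k=44): L=128 R=215
Round 4 (k=29): L=215 R=226
Round 5 (k=10): L=226 R=12

Answer: 226 12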